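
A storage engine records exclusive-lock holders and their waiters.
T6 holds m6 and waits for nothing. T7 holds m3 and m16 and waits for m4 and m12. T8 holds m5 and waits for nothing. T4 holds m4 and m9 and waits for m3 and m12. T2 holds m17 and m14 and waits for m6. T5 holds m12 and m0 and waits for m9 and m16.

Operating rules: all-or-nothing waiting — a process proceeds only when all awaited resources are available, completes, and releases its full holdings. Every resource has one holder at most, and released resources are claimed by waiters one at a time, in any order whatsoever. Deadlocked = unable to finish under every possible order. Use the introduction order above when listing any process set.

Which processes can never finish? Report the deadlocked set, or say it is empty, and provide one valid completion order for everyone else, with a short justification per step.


Deadlocked set: T7, T4 and T5.
Key observation: the loop T7 -> T4 -> T7 blocks itself forever; T5 is caught in further circular waits.
A valid finishing order for the others: T6, T2, T8.
Check, step by step:
  T6 waits on nothing -> runs at once and releases m6
  T2 waits on m6 — all released -> runs and releases m17 and m14
  T8 waits on nothing -> runs at once and releases m5


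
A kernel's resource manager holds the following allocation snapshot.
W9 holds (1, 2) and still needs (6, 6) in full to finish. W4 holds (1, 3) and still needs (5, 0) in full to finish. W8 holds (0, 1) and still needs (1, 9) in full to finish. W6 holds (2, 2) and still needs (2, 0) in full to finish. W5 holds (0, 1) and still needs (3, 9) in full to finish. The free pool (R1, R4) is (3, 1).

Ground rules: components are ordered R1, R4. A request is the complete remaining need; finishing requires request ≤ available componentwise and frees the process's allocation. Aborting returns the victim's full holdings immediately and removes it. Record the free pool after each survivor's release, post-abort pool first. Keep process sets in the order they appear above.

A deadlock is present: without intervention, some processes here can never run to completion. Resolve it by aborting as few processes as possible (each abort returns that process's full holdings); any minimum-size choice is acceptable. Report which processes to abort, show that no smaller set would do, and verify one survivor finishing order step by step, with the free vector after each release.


Abort W5.
Key observation: aborting W5 returns (0, 1), and W8 — hopeless before — runs at step 4 with the returned capacity in the pool.
Why nothing smaller works: aborting no one leaves the state deadlocked as given.
One survivor order: W6, W4, W9, W8. Walking it through (post-abort pool first):
  pool = (3, 2)
  W6: need (2, 0) fits (3, 2); releases (2, 2), pool now (5, 4)
  W4: need (5, 0) fits (5, 4); releases (1, 3), pool now (6, 7)
  W9: need (6, 6) fits (6, 7); releases (1, 2), pool now (7, 9)
  W8: need (1, 9) fits (7, 9); releases (0, 1), pool now (7, 10)


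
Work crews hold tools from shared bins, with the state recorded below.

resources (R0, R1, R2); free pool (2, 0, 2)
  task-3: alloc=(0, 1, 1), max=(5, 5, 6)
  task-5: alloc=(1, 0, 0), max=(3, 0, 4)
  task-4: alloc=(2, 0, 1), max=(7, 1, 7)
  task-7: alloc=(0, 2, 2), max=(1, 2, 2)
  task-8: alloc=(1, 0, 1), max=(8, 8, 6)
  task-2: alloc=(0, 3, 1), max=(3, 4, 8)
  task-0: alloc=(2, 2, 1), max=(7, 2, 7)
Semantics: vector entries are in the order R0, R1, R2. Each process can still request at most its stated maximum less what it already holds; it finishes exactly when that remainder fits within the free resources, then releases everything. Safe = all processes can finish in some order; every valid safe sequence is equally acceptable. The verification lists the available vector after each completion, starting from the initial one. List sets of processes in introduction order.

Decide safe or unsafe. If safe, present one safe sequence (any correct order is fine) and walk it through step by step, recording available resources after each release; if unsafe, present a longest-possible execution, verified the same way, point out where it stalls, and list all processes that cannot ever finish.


UNSAFE.
Key observation: once task-7, task-5 finish, the pool peaks at (3, 2, 4) — and every remaining process still needs more R2 than that.
Going as far as possible: task-7, task-5; after that, nothing fits. Check, step by step:
  pool = (2, 0, 2)
  run task-7 (needs (1, 0, 0), free (2, 0, 2)); after release of (0, 2, 2) the pool is (2, 2, 4)
  run task-5 (needs (2, 0, 4), free (2, 2, 4)); after release of (1, 0, 0) the pool is (3, 2, 4)
  blocked: task-3 wants (5, 4, 5), pool (3, 2, 4) — not enough R0, R1 and R2
  blocked: task-4 wants (5, 1, 6), pool (3, 2, 4) — not enough R0 and R2
  blocked: task-8 wants (7, 8, 5), pool (3, 2, 4) — not enough R0, R1 and R2
  blocked: task-2 wants (3, 1, 7), pool (3, 2, 4) — not enough R2
  blocked: task-0 wants (5, 0, 6), pool (3, 2, 4) — not enough R0 and R2
Processes that can never finish: task-3, task-4, task-8, task-2 and task-0.


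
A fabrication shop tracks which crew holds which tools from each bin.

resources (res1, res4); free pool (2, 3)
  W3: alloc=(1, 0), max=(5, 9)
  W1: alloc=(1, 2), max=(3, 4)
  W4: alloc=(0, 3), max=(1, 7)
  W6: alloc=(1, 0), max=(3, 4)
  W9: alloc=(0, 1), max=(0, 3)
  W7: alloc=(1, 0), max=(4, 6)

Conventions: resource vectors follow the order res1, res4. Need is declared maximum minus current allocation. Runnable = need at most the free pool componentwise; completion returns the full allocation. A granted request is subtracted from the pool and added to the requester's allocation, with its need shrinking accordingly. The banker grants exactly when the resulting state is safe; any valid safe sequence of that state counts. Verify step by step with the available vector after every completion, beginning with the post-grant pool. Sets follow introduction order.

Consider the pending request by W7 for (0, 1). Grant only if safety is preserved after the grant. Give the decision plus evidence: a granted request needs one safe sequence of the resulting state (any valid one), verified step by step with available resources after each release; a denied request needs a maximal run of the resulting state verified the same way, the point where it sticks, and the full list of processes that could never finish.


GRANT — the state after the grant stays safe, e.g. via W1, W9, W4, W7, W6, W3.
Key observation: the transfer keeps a workable pool ((2, 2)); W1 starts the safe sequence.
Step-by-step check of the post-grant state:
  pool = (2, 2)
  W1 needs (2, 2) <= (2, 2) -> finishes; pool += (1, 2) = (3, 4)
  W9 needs (0, 2) <= (3, 4) -> finishes; pool += (0, 1) = (3, 5)
  W4 needs (1, 4) <= (3, 5) -> finishes; pool += (0, 3) = (3, 8)
  W7 needs (3, 5) <= (3, 8) -> finishes; pool += (1, 1) = (4, 9)
  W6 needs (2, 4) <= (4, 9) -> finishes; pool += (1, 0) = (5, 9)
  W3 needs (4, 9) <= (5, 9) -> finishes; pool += (1, 0) = (6, 9)


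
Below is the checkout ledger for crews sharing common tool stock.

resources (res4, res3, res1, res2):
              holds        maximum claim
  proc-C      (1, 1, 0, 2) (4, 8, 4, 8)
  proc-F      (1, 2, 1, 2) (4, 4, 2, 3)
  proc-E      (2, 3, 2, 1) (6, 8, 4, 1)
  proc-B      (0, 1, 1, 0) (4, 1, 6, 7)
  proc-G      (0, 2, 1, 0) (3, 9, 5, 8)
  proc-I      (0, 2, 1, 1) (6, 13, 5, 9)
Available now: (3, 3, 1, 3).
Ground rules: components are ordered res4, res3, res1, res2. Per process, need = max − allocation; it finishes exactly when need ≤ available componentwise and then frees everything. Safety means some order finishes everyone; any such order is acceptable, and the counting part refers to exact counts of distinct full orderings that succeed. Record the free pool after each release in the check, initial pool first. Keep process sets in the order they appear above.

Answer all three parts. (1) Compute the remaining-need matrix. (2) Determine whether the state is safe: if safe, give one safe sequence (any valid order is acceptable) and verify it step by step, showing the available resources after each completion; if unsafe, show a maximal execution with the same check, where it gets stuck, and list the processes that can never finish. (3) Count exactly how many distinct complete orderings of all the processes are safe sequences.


(1) Need matrix, components ordered res4, res3, res1, res2:
  proc-C: (3, 7, 4, 6)
  proc-F: (3, 2, 1, 1)
  proc-E: (4, 5, 2, 0)
  proc-B: (4, 0, 5, 7)
  proc-G: (3, 7, 4, 8)
  proc-I: (6, 11, 4, 8)
(2) SAFE — a valid safe sequence is proc-F, proc-E, proc-C, proc-G, proc-I, proc-B.
Key observation: proc-F is the earliest step where a requested resource binds exactly: need (3, 2, 1, 1), pool (3, 3, 1, 3) at its turn.
Walking it through:
  pool = (3, 3, 1, 3)
  proc-F needs (3, 2, 1, 1) <= (3, 3, 1, 3) -> finishes; pool += (1, 2, 1, 2) = (4, 5, 2, 5)
  proc-E needs (4, 5, 2, 0) <= (4, 5, 2, 5) -> finishes; pool += (2, 3, 2, 1) = (6, 8, 4, 6)
  proc-C needs (3, 7, 4, 6) <= (6, 8, 4, 6) -> finishes; pool += (1, 1, 0, 2) = (7, 9, 4, 8)
  proc-G needs (3, 7, 4, 8) <= (7, 9, 4, 8) -> finishes; pool += (0, 2, 1, 0) = (7, 11, 5, 8)
  proc-I needs (6, 11, 4, 8) <= (7, 11, 5, 8) -> finishes; pool += (0, 2, 1, 1) = (7, 13, 6, 9)
  proc-B needs (4, 0, 5, 7) <= (7, 13, 6, 9) -> finishes; pool += (0, 1, 1, 0) = (7, 14, 7, 9)
(3) Exactly 2 of the possible complete orderings are safe sequences.


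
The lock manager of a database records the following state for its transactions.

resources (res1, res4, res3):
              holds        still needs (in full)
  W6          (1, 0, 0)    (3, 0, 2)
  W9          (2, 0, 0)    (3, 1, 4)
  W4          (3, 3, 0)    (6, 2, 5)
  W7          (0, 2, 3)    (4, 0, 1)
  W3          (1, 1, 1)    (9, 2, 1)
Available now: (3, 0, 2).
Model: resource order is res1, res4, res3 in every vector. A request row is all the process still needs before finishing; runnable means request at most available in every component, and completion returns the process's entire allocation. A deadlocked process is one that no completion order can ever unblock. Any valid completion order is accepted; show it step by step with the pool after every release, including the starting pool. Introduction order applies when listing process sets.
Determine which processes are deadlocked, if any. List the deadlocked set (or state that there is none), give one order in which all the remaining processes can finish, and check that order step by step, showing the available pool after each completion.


Nothing here is deadlocked.
Key observation: W6 leads a chain of completions in which each release enables another process.
One completion order for the rest: W6, W7, W9, W4, W3. Verifying each step:
  pool = (3, 0, 2)
  run W6 (needs (3, 0, 2), free (3, 0, 2)); after release of (1, 0, 0) the pool is (4, 0, 2)
  run W7 (needs (4, 0, 1), free (4, 0, 2)); after release of (0, 2, 3) the pool is (4, 2, 5)
  run W9 (needs (3, 1, 4), free (4, 2, 5)); after release of (2, 0, 0) the pool is (6, 2, 5)
  run W4 (needs (6, 2, 5), free (6, 2, 5)); after release of (3, 3, 0) the pool is (9, 5, 5)
  run W3 (needs (9, 2, 1), free (9, 5, 5)); after release of (1, 1, 1) the pool is (10, 6, 6)


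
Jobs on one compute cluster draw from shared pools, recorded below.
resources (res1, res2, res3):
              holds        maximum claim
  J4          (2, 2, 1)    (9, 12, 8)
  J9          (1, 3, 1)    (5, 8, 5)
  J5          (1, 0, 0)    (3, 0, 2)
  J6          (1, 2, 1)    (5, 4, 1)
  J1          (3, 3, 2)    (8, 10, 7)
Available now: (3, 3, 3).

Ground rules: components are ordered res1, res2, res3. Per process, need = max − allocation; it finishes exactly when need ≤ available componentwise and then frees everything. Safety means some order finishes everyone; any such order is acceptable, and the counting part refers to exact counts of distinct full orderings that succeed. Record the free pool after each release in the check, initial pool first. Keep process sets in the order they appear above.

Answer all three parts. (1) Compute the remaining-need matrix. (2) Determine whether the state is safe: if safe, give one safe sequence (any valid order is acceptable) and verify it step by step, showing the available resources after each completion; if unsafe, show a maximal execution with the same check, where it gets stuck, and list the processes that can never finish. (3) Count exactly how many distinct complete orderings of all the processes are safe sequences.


(1) Outstanding need per process (order res1, res2, res3):
  J4: (7, 10, 7)
  J9: (4, 5, 4)
  J5: (2, 0, 2)
  J6: (4, 2, 0)
  J1: (5, 7, 5)
(2) SAFE — a valid safe sequence is J5, J6, J9, J1, J4.
Key observation: J6 is the earliest step where a requested resource binds exactly: need (4, 2, 0), pool (4, 3, 3) at its turn.
Verifying each step:
  pool = (3, 3, 3)
  run J5 (needs (2, 0, 2), free (3, 3, 3)); after release of (1, 0, 0) the pool is (4, 3, 3)
  run J6 (needs (4, 2, 0), free (4, 3, 3)); after release of (1, 2, 1) the pool is (5, 5, 4)
  run J9 (needs (4, 5, 4), free (5, 5, 4)); after release of (1, 3, 1) the pool is (6, 8, 5)
  run J1 (needs (5, 7, 5), free (6, 8, 5)); after release of (3, 3, 2) the pool is (9, 11, 7)
  run J4 (needs (7, 10, 7), free (9, 11, 7)); after release of (2, 2, 1) the pool is (11, 13, 8)
(3) Exactly 1 of the possible complete orderings is a safe sequence.


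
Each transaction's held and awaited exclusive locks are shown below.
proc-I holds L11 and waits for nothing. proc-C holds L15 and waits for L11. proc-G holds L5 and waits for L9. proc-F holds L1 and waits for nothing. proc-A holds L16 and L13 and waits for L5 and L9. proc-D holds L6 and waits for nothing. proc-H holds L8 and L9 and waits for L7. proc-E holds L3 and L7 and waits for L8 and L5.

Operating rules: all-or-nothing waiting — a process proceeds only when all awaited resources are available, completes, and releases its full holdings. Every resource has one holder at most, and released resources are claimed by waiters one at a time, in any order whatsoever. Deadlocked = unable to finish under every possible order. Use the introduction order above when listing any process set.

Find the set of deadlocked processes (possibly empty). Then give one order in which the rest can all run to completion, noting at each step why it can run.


Deadlocked: proc-G, proc-A, proc-H and proc-E.
Key observation: the waits loop around proc-G -> proc-H -> proc-E -> proc-G with no way out; proc-A waits into the deadlock from upstream.
A valid finishing order for the others: proc-I, proc-C, proc-D, proc-F.
Check, step by step:
  proc-I waits on nothing -> runs at once and releases L11
  run proc-C (all its waits — L11 — are resolved); releases L15
  proc-D waits on nothing -> runs at once and releases L6
  proc-F waits on nothing -> runs at once and releases L1


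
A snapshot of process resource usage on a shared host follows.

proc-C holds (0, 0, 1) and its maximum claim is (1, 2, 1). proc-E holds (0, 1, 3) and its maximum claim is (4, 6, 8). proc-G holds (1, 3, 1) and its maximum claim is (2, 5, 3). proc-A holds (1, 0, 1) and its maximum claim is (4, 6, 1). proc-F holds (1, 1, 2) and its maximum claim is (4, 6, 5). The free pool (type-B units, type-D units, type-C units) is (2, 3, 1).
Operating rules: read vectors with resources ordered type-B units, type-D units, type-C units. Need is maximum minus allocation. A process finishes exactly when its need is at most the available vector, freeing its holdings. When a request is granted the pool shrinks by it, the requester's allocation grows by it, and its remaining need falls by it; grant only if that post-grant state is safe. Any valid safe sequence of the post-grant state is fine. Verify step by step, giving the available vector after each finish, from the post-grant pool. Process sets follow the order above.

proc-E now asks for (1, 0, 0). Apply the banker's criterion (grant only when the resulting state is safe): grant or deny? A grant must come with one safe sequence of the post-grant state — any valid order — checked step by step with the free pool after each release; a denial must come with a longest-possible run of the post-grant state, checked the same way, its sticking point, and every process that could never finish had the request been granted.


DENY: after the grant no complete ordering would exist.
Key observation: after proc-C, proc-G complete, (2, 6, 3) is the best the pool ever gets, yet each leftover process wants more type-B units.
On the post-grant state, proc-C, proc-G is a maximal run — nothing extends it. Step-by-step check:
  pool = (1, 3, 1)
  run proc-C (needs (1, 2, 0), free (1, 3, 1)); after release of (0, 0, 1) the pool is (1, 3, 2)
  run proc-G (needs (1, 2, 2), free (1, 3, 2)); after release of (1, 3, 1) the pool is (2, 6, 3)
  blocked: proc-E wants (3, 5, 5), pool (2, 6, 3) — not enough type-B units and type-C units
  blocked: proc-A wants (3, 6, 0), pool (2, 6, 3) — not enough type-B units
  blocked: proc-F wants (3, 5, 3), pool (2, 6, 3) — not enough type-B units
Post-grant, the permanently blocked set is proc-E, proc-A and proc-F.


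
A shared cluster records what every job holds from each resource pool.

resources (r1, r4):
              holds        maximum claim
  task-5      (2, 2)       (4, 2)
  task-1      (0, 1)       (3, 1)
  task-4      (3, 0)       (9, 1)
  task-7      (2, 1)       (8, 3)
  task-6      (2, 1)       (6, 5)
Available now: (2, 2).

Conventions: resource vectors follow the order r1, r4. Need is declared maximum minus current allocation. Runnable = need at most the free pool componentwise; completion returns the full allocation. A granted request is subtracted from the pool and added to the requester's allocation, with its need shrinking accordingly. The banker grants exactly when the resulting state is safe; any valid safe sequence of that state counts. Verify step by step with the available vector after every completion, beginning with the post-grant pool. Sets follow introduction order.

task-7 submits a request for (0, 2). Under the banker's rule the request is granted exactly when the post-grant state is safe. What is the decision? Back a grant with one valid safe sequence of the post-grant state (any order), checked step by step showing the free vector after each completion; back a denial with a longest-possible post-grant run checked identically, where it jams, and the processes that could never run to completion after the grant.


DENY — the pretend-granted state is unsafe.
Key observation: after task-5, task-1 the pool peaks at (4, 3), and each blocked process is short somewhere: task-4 on r1; task-7 on r1; task-6 on r4.
On the post-grant state, task-5, task-1 is a maximal run — nothing extends it. Walking it through:
  pool = (2, 0)
  task-5: need (2, 0) fits (2, 0); releases (2, 2), pool now (4, 2)
  task-1: need (3, 0) fits (4, 2); releases (0, 1), pool now (4, 3)
  task-4 cannot run: need (6, 1) vs free (4, 3) (insufficient r1)
  task-7 cannot run: need (6, 0) vs free (4, 3) (insufficient r1)
  task-6 cannot run: need (4, 4) vs free (4, 3) (insufficient r4)
Had the request been granted, task-4, task-7 and task-6 could never finish.


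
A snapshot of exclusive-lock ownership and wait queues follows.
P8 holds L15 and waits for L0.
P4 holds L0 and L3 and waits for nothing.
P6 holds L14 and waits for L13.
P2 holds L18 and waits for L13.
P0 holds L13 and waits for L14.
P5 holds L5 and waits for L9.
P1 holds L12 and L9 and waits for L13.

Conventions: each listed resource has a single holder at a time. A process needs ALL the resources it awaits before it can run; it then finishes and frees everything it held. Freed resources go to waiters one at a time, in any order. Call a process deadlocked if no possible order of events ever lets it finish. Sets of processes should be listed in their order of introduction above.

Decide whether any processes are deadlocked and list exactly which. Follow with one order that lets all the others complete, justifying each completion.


The deadlocked set is P6, P2, P0, P5 and P1.
Key observation: the loop P6 -> P0 -> P6 blocks itself forever; P2, P5 and P1 wait into the deadlock from upstream.
The rest can finish in the order P4, P8.
Walking it through:
  run P4 (it waits on nothing); releases L0 and L3
  P8 waits on L0 — all released -> runs and releases L15


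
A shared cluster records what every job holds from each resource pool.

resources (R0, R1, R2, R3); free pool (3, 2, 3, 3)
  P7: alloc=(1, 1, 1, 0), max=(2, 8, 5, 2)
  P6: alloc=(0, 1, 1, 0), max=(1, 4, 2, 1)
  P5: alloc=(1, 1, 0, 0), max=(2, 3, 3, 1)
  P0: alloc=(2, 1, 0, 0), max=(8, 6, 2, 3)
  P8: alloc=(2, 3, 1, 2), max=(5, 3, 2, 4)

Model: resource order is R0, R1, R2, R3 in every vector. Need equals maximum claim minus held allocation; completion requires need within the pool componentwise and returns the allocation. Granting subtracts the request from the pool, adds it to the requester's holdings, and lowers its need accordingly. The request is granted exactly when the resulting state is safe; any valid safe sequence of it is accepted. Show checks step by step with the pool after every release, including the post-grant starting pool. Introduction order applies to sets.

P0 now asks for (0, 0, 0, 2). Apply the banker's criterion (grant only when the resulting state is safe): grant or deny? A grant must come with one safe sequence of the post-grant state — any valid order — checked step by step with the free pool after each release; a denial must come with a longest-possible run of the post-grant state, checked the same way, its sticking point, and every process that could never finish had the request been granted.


DENY — the pretend-granted state is unsafe.
Key observation: after P5, P6 the pool peaks at (4, 4, 4, 1), and each blocked process is short somewhere: P7 on R1, R3; P0 on R0, R1; P8 on R3.
Pretend the grant happened; the run P5, P6 goes as far as possible. Walking it through:
  pool = (3, 2, 3, 1)
  run P5 (needs (1, 2, 3, 1), free (3, 2, 3, 1)); after release of (1, 1, 0, 0) the pool is (4, 3, 3, 1)
  run P6 (needs (1, 3, 1, 1), free (4, 3, 3, 1)); after release of (0, 1, 1, 0) the pool is (4, 4, 4, 1)
  P7 still needs (1, 7, 4, 2) but only (4, 4, 4, 1) is free — short on R1 and R3
  P0 still needs (6, 5, 2, 1) but only (4, 4, 4, 1) is free — short on R0 and R1
  P8 still needs (3, 0, 1, 2) but only (4, 4, 4, 1) is free — short on R3
Post-grant, the permanently blocked set is P7, P0 and P8.


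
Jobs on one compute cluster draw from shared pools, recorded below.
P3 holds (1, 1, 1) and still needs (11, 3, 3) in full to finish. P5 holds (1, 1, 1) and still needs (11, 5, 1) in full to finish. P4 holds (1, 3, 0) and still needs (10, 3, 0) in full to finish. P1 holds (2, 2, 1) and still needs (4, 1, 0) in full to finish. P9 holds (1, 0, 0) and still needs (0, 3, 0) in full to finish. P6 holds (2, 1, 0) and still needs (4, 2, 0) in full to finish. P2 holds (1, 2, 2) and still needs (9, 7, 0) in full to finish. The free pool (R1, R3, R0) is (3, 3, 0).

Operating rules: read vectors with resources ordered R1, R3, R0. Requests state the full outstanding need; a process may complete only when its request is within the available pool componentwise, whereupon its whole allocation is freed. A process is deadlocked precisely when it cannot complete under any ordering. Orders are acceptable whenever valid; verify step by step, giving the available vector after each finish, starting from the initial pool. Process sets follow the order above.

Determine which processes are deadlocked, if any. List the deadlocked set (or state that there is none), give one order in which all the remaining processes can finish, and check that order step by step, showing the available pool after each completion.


The deadlocked set is P3, P5, P4 and P2.
Key observation: no order helps: past P9, P1, P6, the free pool tops out at (8, 6, 1), below what each blocked process needs in R1.
A valid finishing order for the others: P9, P1, P6. Walking it through:
  pool = (3, 3, 0)
  P9 needs (0, 3, 0) <= (3, 3, 0) -> finishes; pool += (1, 0, 0) = (4, 3, 0)
  P1 needs (4, 1, 0) <= (4, 3, 0) -> finishes; pool += (2, 2, 1) = (6, 5, 1)
  P6 needs (4, 2, 0) <= (6, 5, 1) -> finishes; pool += (2, 1, 0) = (8, 6, 1)
The stuck group stays short no matter what:
  P3 cannot run: need (11, 3, 3) vs free (8, 6, 1) (insufficient R1 and R0)
  P5 cannot run: need (11, 5, 1) vs free (8, 6, 1) (insufficient R1)
  P4 cannot run: need (10, 3, 0) vs free (8, 6, 1) (insufficient R1)
  P2 cannot run: need (9, 7, 0) vs free (8, 6, 1) (insufficient R1 and R3)


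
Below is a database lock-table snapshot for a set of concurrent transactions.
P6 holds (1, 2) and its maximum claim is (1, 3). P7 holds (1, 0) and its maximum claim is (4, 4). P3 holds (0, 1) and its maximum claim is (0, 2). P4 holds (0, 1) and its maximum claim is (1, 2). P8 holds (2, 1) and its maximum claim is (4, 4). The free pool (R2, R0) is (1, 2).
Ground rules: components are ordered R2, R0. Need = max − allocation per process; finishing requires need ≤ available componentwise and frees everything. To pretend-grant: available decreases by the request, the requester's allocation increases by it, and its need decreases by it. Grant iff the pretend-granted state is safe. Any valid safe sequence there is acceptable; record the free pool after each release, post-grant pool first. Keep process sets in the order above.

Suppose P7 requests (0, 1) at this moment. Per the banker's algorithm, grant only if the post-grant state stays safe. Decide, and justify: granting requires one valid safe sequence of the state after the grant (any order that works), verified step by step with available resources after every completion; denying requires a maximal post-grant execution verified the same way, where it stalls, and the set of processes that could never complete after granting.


GRANT. The post-grant state is safe; one safe sequence: P3, P6, P8, P7, P4.
Key observation: after the grant the pool drops to (1, 1), which still lets P3 finish first and unwind the rest.
Step-by-step check of the post-grant state:
  pool = (1, 1)
  run P3 (needs (0, 1), free (1, 1)); after release of (0, 1) the pool is (1, 2)
  run P6 (needs (0, 1), free (1, 2)); after release of (1, 2) the pool is (2, 4)
  run P8 (needs (2, 3), free (2, 4)); after release of (2, 1) the pool is (4, 5)
  run P7 (needs (3, 3), free (4, 5)); after release of (1, 1) the pool is (5, 6)
  run P4 (needs (1, 1), free (5, 6)); after release of (0, 1) the pool is (5, 7)


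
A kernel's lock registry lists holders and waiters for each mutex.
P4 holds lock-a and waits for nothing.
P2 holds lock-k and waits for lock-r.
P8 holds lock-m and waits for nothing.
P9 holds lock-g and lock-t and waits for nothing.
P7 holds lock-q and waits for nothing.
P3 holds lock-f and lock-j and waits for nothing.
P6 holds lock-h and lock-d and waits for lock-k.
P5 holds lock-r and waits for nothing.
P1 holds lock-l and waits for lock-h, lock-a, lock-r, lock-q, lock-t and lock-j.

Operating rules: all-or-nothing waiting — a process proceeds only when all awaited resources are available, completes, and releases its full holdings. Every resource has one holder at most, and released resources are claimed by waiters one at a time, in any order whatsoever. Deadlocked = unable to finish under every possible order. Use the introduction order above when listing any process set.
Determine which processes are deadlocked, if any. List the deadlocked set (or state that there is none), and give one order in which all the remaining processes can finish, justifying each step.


No process is deadlocked.
Key observation: there is no circular wait here — follow any chain and it reaches a process that is free to run now.
A valid finishing order for the others: P5, P2, P4, P8, P3, P7, P6, P9, P1.
Check, step by step:
  P5: no waits; runs immediately, freeing lock-r
  P2 waits on lock-r — all released -> runs and releases lock-k
  P4: no waits; runs immediately, freeing lock-a
  P8: no waits; runs immediately, freeing lock-m
  P3: no waits; runs immediately, freeing lock-f and lock-j
  P7: no waits; runs immediately, freeing lock-q
  P6 waits on lock-k — all released -> runs and releases lock-h and lock-d
  P9: no waits; runs immediately, freeing lock-g and lock-t
  P1 waits on lock-h, lock-a, lock-r, lock-q, lock-t and lock-j — all released -> runs and releases lock-l


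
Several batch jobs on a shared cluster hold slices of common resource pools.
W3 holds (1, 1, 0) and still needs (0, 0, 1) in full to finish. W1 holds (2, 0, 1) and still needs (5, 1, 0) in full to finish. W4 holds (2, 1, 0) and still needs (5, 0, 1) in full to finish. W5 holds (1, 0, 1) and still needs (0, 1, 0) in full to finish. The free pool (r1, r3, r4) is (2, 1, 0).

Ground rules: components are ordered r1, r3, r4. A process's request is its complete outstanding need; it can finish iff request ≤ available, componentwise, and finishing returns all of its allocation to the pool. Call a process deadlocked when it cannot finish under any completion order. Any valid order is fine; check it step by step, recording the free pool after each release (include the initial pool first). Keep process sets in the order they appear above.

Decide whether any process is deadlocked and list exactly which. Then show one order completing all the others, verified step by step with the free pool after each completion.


Deadlocked: W1 and W4.
Key observation: even finishing W5, W3 leaves just (4, 2, 1) free — too little r1 for any of the remaining processes.
The rest can finish in the order W5, W3. Step-by-step check:
  pool = (2, 1, 0)
  W5 needs (0, 1, 0) <= (2, 1, 0) -> finishes; pool += (1, 0, 1) = (3, 1, 1)
  W3 needs (0, 0, 1) <= (3, 1, 1) -> finishes; pool += (1, 1, 0) = (4, 2, 1)
None of the blocked processes ever fits:
  blocked: W1 wants (5, 1, 0), pool (4, 2, 1) — not enough r1
  blocked: W4 wants (5, 0, 1), pool (4, 2, 1) — not enough r1


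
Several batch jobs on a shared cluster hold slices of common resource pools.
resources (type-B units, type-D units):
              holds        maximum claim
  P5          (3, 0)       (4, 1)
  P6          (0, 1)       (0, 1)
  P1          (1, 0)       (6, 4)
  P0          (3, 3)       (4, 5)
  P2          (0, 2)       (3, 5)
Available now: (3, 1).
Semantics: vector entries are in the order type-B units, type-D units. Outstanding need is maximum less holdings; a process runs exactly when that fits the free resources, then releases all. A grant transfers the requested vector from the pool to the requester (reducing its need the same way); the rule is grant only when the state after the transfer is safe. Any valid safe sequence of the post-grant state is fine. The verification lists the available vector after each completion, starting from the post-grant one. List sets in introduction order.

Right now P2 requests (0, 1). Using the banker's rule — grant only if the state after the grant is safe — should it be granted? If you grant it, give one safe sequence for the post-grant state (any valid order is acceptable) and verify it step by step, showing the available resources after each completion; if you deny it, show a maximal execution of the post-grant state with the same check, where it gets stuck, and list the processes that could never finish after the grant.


DENY: after the grant no complete ordering would exist.
Key observation: type-D units is the bottleneck — with P6, P5 done the pool holds (6, 1), short of every remaining need.
Pretend the grant happened; the run P6, P5 goes as far as possible. Step-by-step check:
  pool = (3, 0)
  P6 needs (0, 0) <= (3, 0) -> finishes; pool += (0, 1) = (3, 1)
  P5 needs (1, 1) <= (3, 1) -> finishes; pool += (3, 0) = (6, 1)
  P1 cannot run: need (5, 4) vs free (6, 1) (insufficient type-D units)
  P0 cannot run: need (1, 2) vs free (6, 1) (insufficient type-D units)
  P2 cannot run: need (3, 2) vs free (6, 1) (insufficient type-D units)
Processes that could never finish after the grant: P1, P0 and P2.


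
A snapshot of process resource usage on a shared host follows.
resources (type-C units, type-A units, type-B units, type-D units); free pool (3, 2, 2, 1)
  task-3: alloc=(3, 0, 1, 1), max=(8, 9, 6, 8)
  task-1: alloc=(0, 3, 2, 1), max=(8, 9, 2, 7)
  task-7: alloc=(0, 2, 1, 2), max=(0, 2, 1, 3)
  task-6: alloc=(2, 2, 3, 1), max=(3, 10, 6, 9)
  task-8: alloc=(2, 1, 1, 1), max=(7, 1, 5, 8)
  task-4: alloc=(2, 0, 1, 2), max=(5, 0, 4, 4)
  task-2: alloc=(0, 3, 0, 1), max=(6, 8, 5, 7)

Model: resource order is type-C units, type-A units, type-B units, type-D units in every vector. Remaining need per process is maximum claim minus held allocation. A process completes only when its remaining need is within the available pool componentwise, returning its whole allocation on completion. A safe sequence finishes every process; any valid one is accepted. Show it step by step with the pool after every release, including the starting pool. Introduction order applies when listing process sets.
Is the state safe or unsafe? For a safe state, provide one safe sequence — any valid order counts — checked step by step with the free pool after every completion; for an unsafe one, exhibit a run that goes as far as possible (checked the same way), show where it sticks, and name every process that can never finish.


UNSAFE.
Key observation: the pool after task-7, task-4 is (5, 4, 4, 5); every surviving request exceeds it in type-D units, so progress ends there.
The run task-7, task-4 cannot be extended any further. Check, step by step:
  pool = (3, 2, 2, 1)
  task-7: need (0, 0, 0, 1) fits (3, 2, 2, 1); releases (0, 2, 1, 2), pool now (3, 4, 3, 3)
  task-4: need (3, 0, 3, 2) fits (3, 4, 3, 3); releases (2, 0, 1, 2), pool now (5, 4, 4, 5)
  task-3 still needs (5, 9, 5, 7) but only (5, 4, 4, 5) is free — short on type-A units, type-B units and type-D units
  task-1 still needs (8, 6, 0, 6) but only (5, 4, 4, 5) is free — short on type-C units, type-A units and type-D units
  task-6 still needs (1, 8, 3, 8) but only (5, 4, 4, 5) is free — short on type-A units and type-D units
  task-8 still needs (5, 0, 4, 7) but only (5, 4, 4, 5) is free — short on type-D units
  task-2 still needs (6, 5, 5, 6) but only (5, 4, 4, 5) is free — short on type-C units, type-A units, type-B units and type-D units
Processes that can never finish: task-3, task-1, task-6, task-8 and task-2.


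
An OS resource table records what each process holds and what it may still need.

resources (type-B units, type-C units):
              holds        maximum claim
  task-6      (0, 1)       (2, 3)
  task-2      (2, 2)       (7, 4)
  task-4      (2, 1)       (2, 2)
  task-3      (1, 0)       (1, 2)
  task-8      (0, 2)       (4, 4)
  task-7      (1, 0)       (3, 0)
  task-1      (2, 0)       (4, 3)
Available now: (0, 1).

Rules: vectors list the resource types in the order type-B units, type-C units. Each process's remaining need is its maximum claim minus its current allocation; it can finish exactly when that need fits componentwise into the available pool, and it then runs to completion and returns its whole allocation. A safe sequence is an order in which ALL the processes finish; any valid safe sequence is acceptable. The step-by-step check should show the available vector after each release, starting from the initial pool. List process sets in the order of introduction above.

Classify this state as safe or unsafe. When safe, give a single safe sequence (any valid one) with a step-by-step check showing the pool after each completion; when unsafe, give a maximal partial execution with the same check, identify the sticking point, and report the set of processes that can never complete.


SAFE — a valid safe sequence is task-4, task-6, task-1, task-3, task-8, task-7, task-2.
Key observation: at task-4 the run first touches a limit — (0, 1) against (0, 1), exact on a resource it actually requests.
Walking it through:
  pool = (0, 1)
  run task-4 (needs (0, 1), free (0, 1)); after release of (2, 1) the pool is (2, 2)
  run task-6 (needs (2, 2), free (2, 2)); after release of (0, 1) the pool is (2, 3)
  run task-1 (needs (2, 3), free (2, 3)); after release of (2, 0) the pool is (4, 3)
  run task-3 (needs (0, 2), free (4, 3)); after release of (1, 0) the pool is (5, 3)
  run task-8 (needs (4, 2), free (5, 3)); after release of (0, 2) the pool is (5, 5)
  run task-7 (needs (2, 0), free (5, 5)); after release of (1, 0) the pool is (6, 5)
  run task-2 (needs (5, 2), free (6, 5)); after release of (2, 2) the pool is (8, 7)


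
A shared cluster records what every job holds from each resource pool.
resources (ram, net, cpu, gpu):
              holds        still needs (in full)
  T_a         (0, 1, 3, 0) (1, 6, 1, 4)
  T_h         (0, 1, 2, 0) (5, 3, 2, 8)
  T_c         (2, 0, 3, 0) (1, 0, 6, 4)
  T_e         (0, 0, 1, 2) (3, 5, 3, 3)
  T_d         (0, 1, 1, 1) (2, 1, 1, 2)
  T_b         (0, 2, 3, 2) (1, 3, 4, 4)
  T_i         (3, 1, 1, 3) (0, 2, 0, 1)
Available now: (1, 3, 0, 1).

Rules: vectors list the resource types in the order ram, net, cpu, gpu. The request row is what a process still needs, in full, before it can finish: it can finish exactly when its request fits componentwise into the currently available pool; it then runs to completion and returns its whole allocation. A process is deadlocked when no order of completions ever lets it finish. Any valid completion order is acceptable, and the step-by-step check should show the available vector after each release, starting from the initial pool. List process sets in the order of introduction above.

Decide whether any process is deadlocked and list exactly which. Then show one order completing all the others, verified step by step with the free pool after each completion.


The deadlocked set is T_a, T_h, T_c, T_e and T_b.
Key observation: after T_i, T_d the pool peaks at (4, 5, 2, 5), and each blocked process is short somewhere: T_a on net; T_h on ram, gpu; T_c on cpu; T_e on cpu; T_b on cpu.
The rest can finish in the order T_i, T_d. Step-by-step check:
  pool = (1, 3, 0, 1)
  T_i needs (0, 2, 0, 1) <= (1, 3, 0, 1) -> finishes; pool += (3, 1, 1, 3) = (4, 4, 1, 4)
  T_d needs (2, 1, 1, 2) <= (4, 4, 1, 4) -> finishes; pool += (0, 1, 1, 1) = (4, 5, 2, 5)
The blocked processes can never fit:
  blocked: T_a wants (1, 6, 1, 4), pool (4, 5, 2, 5) — not enough net
  blocked: T_h wants (5, 3, 2, 8), pool (4, 5, 2, 5) — not enough ram and gpu
  blocked: T_c wants (1, 0, 6, 4), pool (4, 5, 2, 5) — not enough cpu
  blocked: T_e wants (3, 5, 3, 3), pool (4, 5, 2, 5) — not enough cpu
  blocked: T_b wants (1, 3, 4, 4), pool (4, 5, 2, 5) — not enough cpu


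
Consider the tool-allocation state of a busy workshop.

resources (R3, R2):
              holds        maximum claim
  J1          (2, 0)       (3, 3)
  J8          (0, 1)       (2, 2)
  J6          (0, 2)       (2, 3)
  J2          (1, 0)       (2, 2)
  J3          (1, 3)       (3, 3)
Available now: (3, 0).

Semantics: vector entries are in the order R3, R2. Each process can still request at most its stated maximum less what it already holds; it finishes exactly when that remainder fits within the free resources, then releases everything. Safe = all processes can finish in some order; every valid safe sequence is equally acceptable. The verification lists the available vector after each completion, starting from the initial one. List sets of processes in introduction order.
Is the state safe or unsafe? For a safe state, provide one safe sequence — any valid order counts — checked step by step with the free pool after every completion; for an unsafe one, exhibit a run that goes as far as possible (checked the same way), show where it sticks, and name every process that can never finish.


SAFE, for example via the order J3, J2, J6, J8, J1.
Key observation: the order never hits an exact fit; J3 is the first step at the minimum slack of 1 on its requested resources ((2, 0), (3, 0) free).
Step-by-step check:
  pool = (3, 0)
  run J3 (needs (2, 0), free (3, 0)); after release of (1, 3) the pool is (4, 3)
  run J2 (needs (1, 2), free (4, 3)); after release of (1, 0) the pool is (5, 3)
  run J6 (needs (2, 1), free (5, 3)); after release of (0, 2) the pool is (5, 5)
  run J8 (needs (2, 1), free (5, 5)); after release of (0, 1) the pool is (5, 6)
  run J1 (needs (1, 3), free (5, 6)); after release of (2, 0) the pool is (7, 6)
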